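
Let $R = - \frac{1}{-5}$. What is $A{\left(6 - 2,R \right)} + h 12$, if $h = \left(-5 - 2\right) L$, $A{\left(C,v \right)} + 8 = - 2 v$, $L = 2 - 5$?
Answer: $\frac{1218}{5} \approx 243.6$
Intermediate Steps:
$L = -3$
$R = \frac{1}{5}$ ($R = \left(-1\right) \left(- \frac{1}{5}\right) = \frac{1}{5} \approx 0.2$)
$A{\left(C,v \right)} = -8 - 2 v$
$h = 21$ ($h = \left(-5 - 2\right) \left(-3\right) = \left(-7\right) \left(-3\right) = 21$)
$A{\left(6 - 2,R \right)} + h 12 = \left(-8 - \frac{2}{5}\right) + 21 \cdot 12 = \left(-8 - \frac{2}{5}\right) + 252 = - \frac{42}{5} + 252 = \frac{1218}{5}$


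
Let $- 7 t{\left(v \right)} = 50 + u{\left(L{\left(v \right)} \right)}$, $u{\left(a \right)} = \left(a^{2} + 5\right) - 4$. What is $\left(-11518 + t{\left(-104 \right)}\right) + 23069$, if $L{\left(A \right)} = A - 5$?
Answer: $\frac{68925}{7} \approx 9846.4$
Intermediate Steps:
$L{\left(A \right)} = -5 + A$ ($L{\left(A \right)} = A - 5 = -5 + A$)
$u{\left(a \right)} = 1 + a^{2}$ ($u{\left(a \right)} = \left(5 + a^{2}\right) - 4 = 1 + a^{2}$)
$t{\left(v \right)} = - \frac{51}{7} - \frac{\left(-5 + v\right)^{2}}{7}$ ($t{\left(v \right)} = - \frac{50 + \left(1 + \left(-5 + v\right)^{2}\right)}{7} = - \frac{51 + \left(-5 + v\right)^{2}}{7} = - \frac{51}{7} - \frac{\left(-5 + v\right)^{2}}{7}$)
$\left(-11518 + t{\left(-104 \right)}\right) + 23069 = \left(-11518 - \left(\frac{51}{7} + \frac{\left(-5 - 104\right)^{2}}{7}\right)\right) + 23069 = \left(-11518 - \left(\frac{51}{7} + \frac{\left(-109\right)^{2}}{7}\right)\right) + 23069 = \left(-11518 - \frac{11932}{7}\right) + 23069 = - \frac{92558}{7} + 23069 = \frac{68925}{7}$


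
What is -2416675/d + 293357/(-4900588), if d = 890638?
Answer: -864600242619/311760706796 ≈ -2.7733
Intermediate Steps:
-2416675/d + 293357/(-4900588) = -2416675/890638 + 293357/(-4900588) = -2416675*1/890638 + 293357*(-1/4900588) = -2416675/890638 - 293357/4900588 = -864600242619/311760706796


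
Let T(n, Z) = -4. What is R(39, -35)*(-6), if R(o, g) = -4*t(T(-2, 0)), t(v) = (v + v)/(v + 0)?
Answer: 48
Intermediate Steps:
t(v) = 2 (t(v) = (2*v)/v = 2)
R(o, g) = -8 (R(o, g) = -4*2 = -8)
R(39, -35)*(-6) = -8*(-6) = 48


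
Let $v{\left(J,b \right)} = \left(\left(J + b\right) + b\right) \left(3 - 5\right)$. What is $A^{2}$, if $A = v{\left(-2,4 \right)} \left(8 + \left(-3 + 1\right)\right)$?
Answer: $5184$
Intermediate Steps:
$v{\left(J,b \right)} = - 4 b - 2 J$ ($v{\left(J,b \right)} = \left(J + 2 b\right) \left(-2\right) = - 4 b - 2 J$)
$A = -72$ ($A = \left(\left(-4\right) 4 - -4\right) \left(8 + \left(-3 + 1\right)\right) = \left(-16 + 4\right) \left(8 - 2\right) = \left(-12\right) 6 = -72$)
$A^{2} = \left(-72\right)^{2} = 5184$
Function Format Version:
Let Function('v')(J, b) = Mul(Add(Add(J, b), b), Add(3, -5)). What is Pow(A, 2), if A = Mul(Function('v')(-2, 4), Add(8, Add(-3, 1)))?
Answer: 5184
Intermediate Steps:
Function('v')(J, b) = Add(Mul(-4, b), Mul(-2, J)) (Function('v')(J, b) = Mul(Add(J, Mul(2, b)), -2) = Add(Mul(-4, b), Mul(-2, J)))
A = -72 (A = Mul(Add(Mul(-4, 4), Mul(-2, -2)), Add(8, Add(-3, 1))) = Mul(Add(-16, 4), Add(8, -2)) = Mul(-12, 6) = -72)
Pow(A, 2) = Pow(-72, 2) = 5184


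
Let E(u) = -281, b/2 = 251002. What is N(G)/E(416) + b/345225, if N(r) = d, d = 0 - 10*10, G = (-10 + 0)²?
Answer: 175585624/97008225 ≈ 1.8100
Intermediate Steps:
b = 502004 (b = 2*251002 = 502004)
G = 100 (G = (-10)² = 100)
d = -100 (d = 0 - 100 = -100)
N(r) = -100
N(G)/E(416) + b/345225 = -100/(-281) + 502004/345225 = -100*(-1/281) + 502004*(1/345225) = 100/281 + 502004/345225 = 175585624/97008225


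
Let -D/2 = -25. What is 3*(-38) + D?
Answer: -64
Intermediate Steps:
D = 50 (D = -2*(-25) = 50)
3*(-38) + D = 3*(-38) + 50 = -114 + 50 = -64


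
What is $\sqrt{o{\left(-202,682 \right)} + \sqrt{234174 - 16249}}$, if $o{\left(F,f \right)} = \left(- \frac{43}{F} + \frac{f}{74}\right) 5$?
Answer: $\frac{\sqrt{2633576010 + 279303380 \sqrt{8717}}}{7474} \approx 22.671$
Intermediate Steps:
$o{\left(F,f \right)} = - \frac{215}{F} + \frac{5 f}{74}$ ($o{\left(F,f \right)} = \left(- \frac{43}{F} + f \frac{1}{74}\right) 5 = \left(- \frac{43}{F} + \frac{f}{74}\right) 5 = - \frac{215}{F} + \frac{5 f}{74}$)
$\sqrt{o{\left(-202,682 \right)} + \sqrt{234174 - 16249}} = \sqrt{\left(- \frac{215}{-202} + \frac{5}{74} \cdot 682\right) + \sqrt{234174 - 16249}} = \sqrt{\left(\left(-215\right) \left(- \frac{1}{202}\right) + \frac{1705}{37}\right) + \sqrt{217925}} = \sqrt{\left(\frac{215}{202} + \frac{1705}{37}\right) + 5 \sqrt{8717}} = \sqrt{\frac{352365}{7474} + 5 \sqrt{8717}}$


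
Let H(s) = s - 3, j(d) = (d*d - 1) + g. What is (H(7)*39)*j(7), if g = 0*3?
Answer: 7488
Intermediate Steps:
g = 0
j(d) = -1 + d² (j(d) = (d*d - 1) + 0 = (d² - 1) + 0 = (-1 + d²) + 0 = -1 + d²)
H(s) = -3 + s
(H(7)*39)*j(7) = ((-3 + 7)*39)*(-1 + 7²) = (4*39)*(-1 + 49) = 156*48 = 7488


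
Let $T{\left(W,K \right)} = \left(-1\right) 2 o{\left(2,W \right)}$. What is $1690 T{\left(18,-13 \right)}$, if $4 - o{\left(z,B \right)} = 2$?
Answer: $-6760$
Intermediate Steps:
$o{\left(z,B \right)} = 2$ ($o{\left(z,B \right)} = 4 - 2 = 2$)
$T{\left(W,K \right)} = -4$ ($T{\left(W,K \right)} = \left(-1\right) 2 \cdot 2 = \left(-2\right) 2 = -4$)
$1690 T{\left(18,-13 \right)} = 1690 \left(-4\right) = -6760$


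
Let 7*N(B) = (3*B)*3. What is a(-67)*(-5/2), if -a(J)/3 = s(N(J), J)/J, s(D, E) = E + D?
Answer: 120/7 ≈ 17.143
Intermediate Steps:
N(B) = 9*B/7 (N(B) = ((3*B)*3)/7 = (9*B)/7 = 9*B/7)
s(D, E) = D + E
a(J) = -48/7 (a(J) = -3*(9*J/7 + J)/J = -3*16*J/7/J = -3*16/7 = -48/7)
a(-67)*(-5/2) = -(-240)/(7*2) = -48/7*(-5/2) = 120/7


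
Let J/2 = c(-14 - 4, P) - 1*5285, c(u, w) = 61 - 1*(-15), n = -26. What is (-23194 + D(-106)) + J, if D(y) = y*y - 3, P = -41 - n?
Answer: -22379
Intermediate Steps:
P = -15 (P = -41 - 1*(-26) = -41 + 26 = -15)
D(y) = -3 + y² (D(y) = y² - 3 = -3 + y²)
c(u, w) = 76 (c(u, w) = 61 + 15 = 76)
J = -10418 (J = 2*(76 - 1*5285) = 2*(76 - 5285) = 2*(-5209) = -10418)
(-23194 + D(-106)) + J = (-23194 + (-3 + (-106)²)) - 10418 = (-23194 + (-3 + 11236)) - 10418 = (-23194 + 11233) - 10418 = -11961 - 10418 = -22379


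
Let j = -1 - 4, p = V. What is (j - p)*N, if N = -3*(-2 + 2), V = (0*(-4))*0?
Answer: 0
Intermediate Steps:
V = 0 (V = 0*0 = 0)
p = 0
j = -5
N = 0 (N = -3*0 = -1*0 = 0)
(j - p)*N = (-5 - 1*0)*0 = (-5 + 0)*0 = -5*0 = 0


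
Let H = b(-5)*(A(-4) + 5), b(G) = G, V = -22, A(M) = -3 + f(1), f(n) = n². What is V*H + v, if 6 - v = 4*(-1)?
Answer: 340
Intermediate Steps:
v = 10 (v = 6 - 4*(-1) = 6 - 1*(-4) = 6 + 4 = 10)
A(M) = -2 (A(M) = -3 + 1² = -3 + 1 = -2)
H = -15 (H = -5*(-2 + 5) = -5*3 = -15)
V*H + v = -22*(-15) + 10 = 330 + 10 = 340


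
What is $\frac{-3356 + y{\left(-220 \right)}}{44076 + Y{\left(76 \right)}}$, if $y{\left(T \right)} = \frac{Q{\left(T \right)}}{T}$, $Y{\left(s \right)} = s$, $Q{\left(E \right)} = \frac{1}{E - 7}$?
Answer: $- \frac{167598639}{2204950880} \approx -0.07601$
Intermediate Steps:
$Q{\left(E \right)} = \frac{1}{-7 + E}$
$y{\left(T \right)} = \frac{1}{T \left(-7 + T\right)}$ ($y{\left(T \right)} = \frac{1}{\left(-7 + T\right) T} = \frac{1}{T \left(-7 + T\right)}$)
$\frac{-3356 + y{\left(-220 \right)}}{44076 + Y{\left(76 \right)}} = \frac{-3356 + \frac{1}{\left(-220\right) \left(-7 - 220\right)}}{44076 + 76} = \frac{-3356 - \frac{1}{220 \left(-227\right)}}{44152} = \left(-3356 - - \frac{1}{49940}\right) \frac{1}{44152} = \left(-3356 + \frac{1}{49940}\right) \frac{1}{44152} = \left(- \frac{167598639}{49940}\right) \frac{1}{44152} = - \frac{167598639}{2204950880}$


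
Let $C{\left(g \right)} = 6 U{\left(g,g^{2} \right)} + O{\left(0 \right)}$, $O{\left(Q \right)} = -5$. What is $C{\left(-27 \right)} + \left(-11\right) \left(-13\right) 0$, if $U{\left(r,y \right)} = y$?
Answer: $4369$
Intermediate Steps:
$C{\left(g \right)} = -5 + 6 g^{2}$ ($C{\left(g \right)} = 6 g^{2} - 5 = -5 + 6 g^{2}$)
$C{\left(-27 \right)} + \left(-11\right) \left(-13\right) 0 = \left(-5 + 6 \left(-27\right)^{2}\right) + \left(-11\right) \left(-13\right) 0 = \left(-5 + 6 \cdot 729\right) + 143 \cdot 0 = \left(-5 + 4374\right) + 0 = 4369 + 0 = 4369$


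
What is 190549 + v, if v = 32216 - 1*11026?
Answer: 211739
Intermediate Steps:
v = 21190 (v = 32216 - 11026 = 21190)
190549 + v = 190549 + 21190 = 211739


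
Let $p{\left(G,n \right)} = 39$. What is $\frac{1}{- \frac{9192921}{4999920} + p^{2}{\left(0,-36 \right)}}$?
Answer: $\frac{1666640}{2531895133} \approx 0.00065826$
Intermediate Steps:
$\frac{1}{- \frac{9192921}{4999920} + p^{2}{\left(0,-36 \right)}} = \frac{1}{- \frac{9192921}{4999920} + 39^{2}} = \frac{1}{\left(-9192921\right) \frac{1}{4999920} + 1521} = \frac{1}{- \frac{3064307}{1666640} + 1521} = \frac{1}{\frac{2531895133}{1666640}} = \frac{1666640}{2531895133}$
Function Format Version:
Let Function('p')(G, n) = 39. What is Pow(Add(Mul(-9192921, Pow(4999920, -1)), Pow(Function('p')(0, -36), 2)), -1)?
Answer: Rational(1666640, 2531895133) ≈ 0.00065826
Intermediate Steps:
Pow(Add(Mul(-9192921, Pow(4999920, -1)), Pow(Function('p')(0, -36), 2)), -1) = Pow(Add(Mul(-9192921, Pow(4999920, -1)), Pow(39, 2)), -1) = Pow(Add(Mul(-9192921, Rational(1, 4999920)), 1521), -1) = Pow(Add(Rational(-3064307, 1666640), 1521), -1) = Pow(Rational(2531895133, 1666640), -1) = Rational(1666640, 2531895133)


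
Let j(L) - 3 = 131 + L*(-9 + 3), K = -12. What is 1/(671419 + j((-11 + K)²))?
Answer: 1/668379 ≈ 1.4962e-6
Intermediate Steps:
j(L) = 134 - 6*L (j(L) = 3 + (131 + L*(-9 + 3)) = 3 + (131 + L*(-6)) = 3 + (131 - 6*L) = 134 - 6*L)
1/(671419 + j((-11 + K)²)) = 1/(671419 + (134 - 6*(-11 - 12)²)) = 1/(671419 + (134 - 6*(-23)²)) = 1/(671419 + (134 - 6*529)) = 1/(671419 + (134 - 3174)) = 1/(671419 - 3040) = 1/668379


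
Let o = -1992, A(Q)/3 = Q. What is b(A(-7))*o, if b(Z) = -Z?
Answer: -41832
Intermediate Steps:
A(Q) = 3*Q
b(A(-7))*o = -3*(-7)*(-1992) = -1*(-21)*(-1992) = 21*(-1992) = -41832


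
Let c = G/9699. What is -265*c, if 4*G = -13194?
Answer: 10995/122 ≈ 90.123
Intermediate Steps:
G = -6597/2 (G = (¼)*(-13194) = -6597/2 ≈ -3298.5)
c = -2199/6466 (c = -6597/2/9699 = -6597/2*1/9699 = -2199/6466 ≈ -0.34009)
-265*c = -265*(-2199/6466) = 10995/122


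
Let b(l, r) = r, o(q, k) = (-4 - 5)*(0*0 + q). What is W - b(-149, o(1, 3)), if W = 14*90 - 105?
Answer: 1164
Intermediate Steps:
o(q, k) = -9*q (o(q, k) = -9*(0 + q) = -9*q)
W = 1155 (W = 1260 - 105 = 1155)
W - b(-149, o(1, 3)) = 1155 - (-9) = 1155 - 1*(-9) = 1155 + 9 = 1164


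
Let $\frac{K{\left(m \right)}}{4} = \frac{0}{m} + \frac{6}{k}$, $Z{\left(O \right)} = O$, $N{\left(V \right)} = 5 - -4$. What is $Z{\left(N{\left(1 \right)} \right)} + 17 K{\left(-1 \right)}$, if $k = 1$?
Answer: $417$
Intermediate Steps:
$N{\left(V \right)} = 9$ ($N{\left(V \right)} = 5 + 4 = 9$)
$K{\left(m \right)} = 24$ ($K{\left(m \right)} = 4 \left(\frac{0}{m} + \frac{6}{1}\right) = 4 \left(0 + 6 \cdot 1\right) = 4 \left(0 + 6\right) = 4 \cdot 6 = 24$)
$Z{\left(N{\left(1 \right)} \right)} + 17 K{\left(-1 \right)} = 9 + 17 \cdot 24 = 9 + 408 = 417$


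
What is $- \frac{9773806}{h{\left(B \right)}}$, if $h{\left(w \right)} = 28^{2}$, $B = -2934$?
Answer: $- \frac{698129}{56} \approx -12467.0$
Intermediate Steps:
$h{\left(w \right)} = 784$
$- \frac{9773806}{h{\left(B \right)}} = - \frac{9773806}{784} = \left(-9773806\right) \frac{1}{784} = - \frac{698129}{56}$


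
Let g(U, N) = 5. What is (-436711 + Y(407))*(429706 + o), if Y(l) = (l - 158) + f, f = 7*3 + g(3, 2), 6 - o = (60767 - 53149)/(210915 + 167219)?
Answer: -35457961272954220/189067 ≈ -1.8754e+11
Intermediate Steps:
o = 1130593/189067 (o = 6 - (60767 - 53149)/(210915 + 167219) = 6 - 7618/378134 = 6 - 1*3809/189067 = 6 - 3809/189067 = 1130593/189067 ≈ 5.9799)
f = 26 (f = 7*3 + 5 = 21 + 5 = 26)
Y(l) = -132 + l (Y(l) = (l - 158) + 26 = (-158 + l) + 26 = -132 + l)
(-436711 + Y(407))*(429706 + o) = (-436711 + (-132 + 407))*(429706 + 1130593/189067) = (-436711 + 275)*(81244354895/189067) = -436436*81244354895/189067 = -35457961272954220/189067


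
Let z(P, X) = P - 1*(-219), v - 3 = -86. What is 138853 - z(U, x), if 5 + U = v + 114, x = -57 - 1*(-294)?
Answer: 138608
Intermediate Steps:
v = -83 (v = 3 - 86 = -83)
x = 237 (x = -57 + 294 = 237)
U = 26 (U = -5 + (-83 + 114) = -5 + 31 = 26)
z(P, X) = 219 + P (z(P, X) = P + 219 = 219 + P)
138853 - z(U, x) = 138853 - (219 + 26) = 138853 - 1*245 = 138853 - 245 = 138608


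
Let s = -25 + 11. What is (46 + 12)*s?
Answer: -812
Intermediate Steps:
s = -14
(46 + 12)*s = (46 + 12)*(-14) = 58*(-14) = -812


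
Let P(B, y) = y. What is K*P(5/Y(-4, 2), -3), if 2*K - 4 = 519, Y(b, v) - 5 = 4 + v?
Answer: -1569/2 ≈ -784.50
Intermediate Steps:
Y(b, v) = 9 + v (Y(b, v) = 5 + (4 + v) = 9 + v)
K = 523/2 (K = 2 + (½)*519 = 2 + 519/2 = 523/2 ≈ 261.50)
K*P(5/Y(-4, 2), -3) = (523/2)*(-3) = -1569/2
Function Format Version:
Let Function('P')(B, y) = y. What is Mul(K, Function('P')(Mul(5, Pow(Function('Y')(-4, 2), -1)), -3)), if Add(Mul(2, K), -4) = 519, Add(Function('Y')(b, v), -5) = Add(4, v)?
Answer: Rational(-1569, 2) ≈ -784.50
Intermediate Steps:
Function('Y')(b, v) = Add(9, v) (Function('Y')(b, v) = Add(5, Add(4, v)) = Add(9, v))
K = Rational(523, 2) (K = Add(2, Mul(Rational(1, 2), 519)) = Add(2, Rational(519, 2)) = Rational(523, 2) ≈ 261.50)
Mul(K, Function('P')(Mul(5, Pow(Function('Y')(-4, 2), -1)), -3)) = Mul(Rational(523, 2), -3) = Rational(-1569, 2)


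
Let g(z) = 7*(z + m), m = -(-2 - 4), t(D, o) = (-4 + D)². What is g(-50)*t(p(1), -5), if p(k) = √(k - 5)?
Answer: -3696 + 4928*I ≈ -3696.0 + 4928.0*I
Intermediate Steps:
p(k) = √(-5 + k)
m = 6 (m = -1*(-6) = 6)
g(z) = 42 + 7*z (g(z) = 7*(z + 6) = 7*(6 + z) = 42 + 7*z)
g(-50)*t(p(1), -5) = (42 + 7*(-50))*(-4 + √(-5 + 1))² = (42 - 350)*(-4 + √(-4))² = -308*(-4 + 2*I)²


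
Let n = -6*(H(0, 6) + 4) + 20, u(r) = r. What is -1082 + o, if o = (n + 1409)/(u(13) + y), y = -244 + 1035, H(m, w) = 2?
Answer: -868535/804 ≈ -1080.3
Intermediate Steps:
n = -16 (n = -6*(2 + 4) + 20 = -6*6 + 20 = -36 + 20 = -16)
y = 791
o = 1393/804 (o = (-16 + 1409)/(13 + 791) = 1393/804 ≈ 1.7326)
-1082 + o = -1082 + 1393/804 = -868535/804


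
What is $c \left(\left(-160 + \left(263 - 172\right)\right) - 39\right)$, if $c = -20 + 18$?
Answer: $216$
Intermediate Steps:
$c = -2$
$c \left(\left(-160 + \left(263 - 172\right)\right) - 39\right) = - 2 \left(\left(-160 + \left(263 - 172\right)\right) - 39\right) = - 2 \left(\left(-160 + 91\right) - 39\right) = - 2 \left(-69 - 39\right) = \left(-2\right) \left(-108\right) = 216$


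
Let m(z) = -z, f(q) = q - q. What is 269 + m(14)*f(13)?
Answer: 269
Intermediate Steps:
f(q) = 0
269 + m(14)*f(13) = 269 - 1*14*0 = 269 - 14*0 = 269 + 0 = 269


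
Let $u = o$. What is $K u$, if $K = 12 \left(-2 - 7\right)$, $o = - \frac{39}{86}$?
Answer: $\frac{2106}{43} \approx 48.977$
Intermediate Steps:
$o = - \frac{39}{86}$ ($o = \left(-39\right) \frac{1}{86} = - \frac{39}{86} \approx -0.45349$)
$K = -108$ ($K = 12 \left(-2 - 7\right) = 12 \left(-9\right) = -108$)
$u = - \frac{39}{86} \approx -0.45349$
$K u = \left(-108\right) \left(- \frac{39}{86}\right) = \frac{2106}{43}$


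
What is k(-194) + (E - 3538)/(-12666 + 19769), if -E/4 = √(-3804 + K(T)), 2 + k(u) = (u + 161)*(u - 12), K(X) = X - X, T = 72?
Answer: 48268450/7103 - 8*I*√951/7103 ≈ 6795.5 - 0.034733*I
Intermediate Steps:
K(X) = 0
k(u) = -2 + (-12 + u)*(161 + u) (k(u) = -2 + (u + 161)*(u - 12) = -2 + (161 + u)*(-12 + u) = -2 + (-12 + u)*(161 + u))
E = -8*I*√951 (E = -4*√(-3804 + 0) = -8*I*√951 ≈ -246.71*I)
k(-194) + (E - 3538)/(-12666 + 19769) = (-1934 + (-194)² + 149*(-194)) + (-8*I*√951 - 3538)/(-12666 + 19769) = (-1934 + 37636 - 28906) + (-3538 - 8*I*√951)/7103 = 6796 + (-3538 - 8*I*√951)*(1/7103) = 6796 + (-3538/7103 - 8*I*√951/7103) = 48268450/7103 - 8*I*√951/7103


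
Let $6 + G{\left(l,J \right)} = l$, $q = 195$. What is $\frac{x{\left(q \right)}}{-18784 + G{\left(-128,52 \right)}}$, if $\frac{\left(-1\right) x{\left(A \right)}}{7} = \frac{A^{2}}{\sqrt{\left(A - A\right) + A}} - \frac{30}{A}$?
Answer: $- \frac{7}{122967} + \frac{455 \sqrt{195}}{6306} \approx 1.0075$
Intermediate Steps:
$G{\left(l,J \right)} = -6 + l$
$x{\left(A \right)} = - 7 A^{\frac{3}{2}} + \frac{210}{A}$ ($x{\left(A \right)} = - 7 \left(\frac{A^{2}}{\sqrt{\left(A - A\right) + A}} - \frac{30}{A}\right) = - 7 \left(\frac{A^{2}}{\sqrt{0 + A}} - \frac{30}{A}\right) = - 7 \left(\frac{A^{2}}{\sqrt{A}} - \frac{30}{A}\right) = - 7 \left(A^{\frac{3}{2}} - \frac{30}{A}\right) = - 7 A^{\frac{3}{2}} + \frac{210}{A}$)
$\frac{x{\left(q \right)}}{-18784 + G{\left(-128,52 \right)}} = \frac{7 \cdot \frac{1}{195} \left(30 - 195^{\frac{5}{2}}\right)}{-18784 - 134} = \frac{7 \cdot \frac{1}{195} \left(30 - 38025 \sqrt{195}\right)}{-18784 - 134} = \frac{7 \cdot \frac{1}{195} \left(30 - 38025 \sqrt{195}\right)}{-18918} = \left(\frac{14}{13} - 1365 \sqrt{195}\right) \left(- \frac{1}{18918}\right) = - \frac{7}{122967} + \frac{455 \sqrt{195}}{6306}$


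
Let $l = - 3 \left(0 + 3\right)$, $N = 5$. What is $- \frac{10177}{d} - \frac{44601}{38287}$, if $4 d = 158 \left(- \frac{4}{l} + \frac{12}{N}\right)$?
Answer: $- \frac{17759608611}{193579072} \approx -91.743$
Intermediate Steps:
$l = -9$ ($l = \left(-3\right) 3 = -9$)
$d = \frac{5056}{45}$ ($d = \frac{158 \left(- \frac{4}{-9} + \frac{12}{5}\right)}{4} = \frac{158 \left(\left(-4\right) \left(- \frac{1}{9}\right) + 12 \cdot \frac{1}{5}\right)}{4} = \frac{158 \left(\frac{4}{9} + \frac{12}{5}\right)}{4} = \frac{158 \cdot \frac{128}{45}}{4} = \frac{1}{4} \cdot \frac{20224}{45} = \frac{5056}{45} \approx 112.36$)
$- \frac{10177}{d} - \frac{44601}{38287} = - \frac{10177}{\frac{5056}{45}} - \frac{44601}{38287} = \left(-10177\right) \frac{45}{5056} - \frac{44601}{38287} = - \frac{457965}{5056} - \frac{44601}{38287} = - \frac{17759608611}{193579072}$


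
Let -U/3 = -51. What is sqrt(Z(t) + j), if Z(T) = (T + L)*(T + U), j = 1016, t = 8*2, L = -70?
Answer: I*sqrt(8110) ≈ 90.056*I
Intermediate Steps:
U = 153 (U = -3*(-51) = 153)
t = 16
Z(T) = (-70 + T)*(153 + T) (Z(T) = (T - 70)*(T + 153) = (-70 + T)*(153 + T))
sqrt(Z(t) + j) = sqrt((-10710 + 16**2 + 83*16) + 1016) = sqrt((-10710 + 256 + 1328) + 1016) = sqrt(-9126 + 1016) = sqrt(-8110) = I*sqrt(8110)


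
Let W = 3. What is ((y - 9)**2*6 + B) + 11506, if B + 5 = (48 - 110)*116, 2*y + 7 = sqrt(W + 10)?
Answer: 5266 - 75*sqrt(13) ≈ 4995.6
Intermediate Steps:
y = -7/2 + sqrt(13)/2 (y = -7/2 + sqrt(3 + 10)/2 = -7/2 + sqrt(13)/2 ≈ -1.6972)
B = -7197 (B = -5 + (48 - 110)*116 = -5 - 62*116 = -5 - 7192 = -7197)
((y - 9)**2*6 + B) + 11506 = (((-7/2 + sqrt(13)/2) - 9)**2*6 - 7197) + 11506 = ((-25/2 + sqrt(13)/2)**2*6 - 7197) + 11506 = (6*(-25/2 + sqrt(13)/2)**2 - 7197) + 11506 = (-7197 + 6*(-25/2 + sqrt(13)/2)**2) + 11506 = 4309 + 6*(-25/2 + sqrt(13)/2)**2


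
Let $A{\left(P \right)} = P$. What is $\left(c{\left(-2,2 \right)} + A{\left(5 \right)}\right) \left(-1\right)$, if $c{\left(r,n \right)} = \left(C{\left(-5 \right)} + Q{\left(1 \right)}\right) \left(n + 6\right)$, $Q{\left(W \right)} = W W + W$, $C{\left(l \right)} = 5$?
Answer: $-61$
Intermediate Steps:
$Q{\left(W \right)} = W + W^{2}$ ($Q{\left(W \right)} = W^{2} + W = W + W^{2}$)
$c{\left(r,n \right)} = 42 + 7 n$ ($c{\left(r,n \right)} = \left(5 + 1 \left(1 + 1\right)\right) \left(n + 6\right) = \left(5 + 1 \cdot 2\right) \left(6 + n\right) = \left(5 + 2\right) \left(6 + n\right) = 7 \left(6 + n\right) = 42 + 7 n$)
$\left(c{\left(-2,2 \right)} + A{\left(5 \right)}\right) \left(-1\right) = \left(\left(42 + 7 \cdot 2\right) + 5\right) \left(-1\right) = \left(\left(42 + 14\right) + 5\right) \left(-1\right) = \left(56 + 5\right) \left(-1\right) = 61 \left(-1\right) = -61$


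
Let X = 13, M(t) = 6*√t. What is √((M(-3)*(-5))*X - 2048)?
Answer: √(-2048 - 390*I*√3) ≈ 7.3663 - 45.85*I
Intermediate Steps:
√((M(-3)*(-5))*X - 2048) = √(((6*√(-3))*(-5))*13 - 2048) = √(((6*(I*√3))*(-5))*13 - 2048) = √(((6*I*√3)*(-5))*13 - 2048) = √(-30*I*√3*13 - 2048) = √(-390*I*√3 - 2048) = √(-2048 - 390*I*√3)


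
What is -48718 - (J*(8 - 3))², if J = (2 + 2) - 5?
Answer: -48743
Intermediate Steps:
J = -1 (J = 4 - 5 = -1)
-48718 - (J*(8 - 3))² = -48718 - (-(8 - 3))² = -48718 - (-1*5)² = -48718 - 1*(-5)² = -48718 - 1*25 = -48718 - 25 = -48743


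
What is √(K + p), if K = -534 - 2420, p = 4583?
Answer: 3*√181 ≈ 40.361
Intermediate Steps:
K = -2954
√(K + p) = √(-2954 + 4583) = √1629 = 3*√181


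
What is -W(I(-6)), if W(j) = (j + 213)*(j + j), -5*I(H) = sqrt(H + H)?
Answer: 24/25 + 852*I*sqrt(3)/5 ≈ 0.96 + 295.14*I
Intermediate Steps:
I(H) = -sqrt(2)*sqrt(H)/5 (I(H) = -sqrt(H + H)/5 = -sqrt(2)*sqrt(H)/5)
W(j) = 2*j*(213 + j) (W(j) = (213 + j)*(2*j) = 2*j*(213 + j))
-W(I(-6)) = -2*(-sqrt(2)*sqrt(-6)/5)*(213 - sqrt(2)*sqrt(-6)/5) = -2*(-sqrt(2)*I*sqrt(6)/5)*(213 - sqrt(2)*I*sqrt(6)/5) = -2*(-2*I*sqrt(3)/5)*(213 - 2*I*sqrt(3)/5) = -(-4)*I*sqrt(3)*(213 - 2*I*sqrt(3)/5)/5 = 4*I*sqrt(3)*(213 - 2*I*sqrt(3)/5)/5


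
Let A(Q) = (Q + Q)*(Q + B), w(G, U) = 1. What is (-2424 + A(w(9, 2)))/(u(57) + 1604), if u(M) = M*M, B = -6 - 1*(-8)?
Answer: -2418/4853 ≈ -0.49825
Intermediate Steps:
B = 2 (B = -6 + 8 = 2)
A(Q) = 2*Q*(2 + Q) (A(Q) = (Q + Q)*(Q + 2) = (2*Q)*(2 + Q) = 2*Q*(2 + Q))
u(M) = M²
(-2424 + A(w(9, 2)))/(u(57) + 1604) = (-2424 + 2*1*(2 + 1))/(57² + 1604) = (-2424 + 2*1*3)/(3249 + 1604) = (-2424 + 6)/4853 = -2418*1/4853 = -2418/4853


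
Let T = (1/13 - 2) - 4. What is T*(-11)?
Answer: 847/13 ≈ 65.154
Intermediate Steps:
T = -77/13 (T = (1/13 - 2) - 4 = -25/13 - 4 = -77/13 ≈ -5.9231)
T*(-11) = -77/13*(-11) = 847/13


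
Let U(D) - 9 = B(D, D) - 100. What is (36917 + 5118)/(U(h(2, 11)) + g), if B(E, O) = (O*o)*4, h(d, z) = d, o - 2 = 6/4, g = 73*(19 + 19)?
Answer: 42035/2711 ≈ 15.505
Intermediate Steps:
g = 2774 (g = 73*38 = 2774)
o = 7/2 (o = 2 + 6/4 = 2 + 6*(1/4) = 2 + 3/2 = 7/2 ≈ 3.5000)
B(E, O) = 14*O (B(E, O) = (O*(7/2))*4 = (7*O/2)*4 = 14*O)
U(D) = -91 + 14*D (U(D) = 9 + (14*D - 100) = 9 + (-100 + 14*D) = -91 + 14*D)
(36917 + 5118)/(U(h(2, 11)) + g) = (36917 + 5118)/((-91 + 14*2) + 2774) = 42035/((-91 + 28) + 2774) = 42035/(-63 + 2774) = 42035/2711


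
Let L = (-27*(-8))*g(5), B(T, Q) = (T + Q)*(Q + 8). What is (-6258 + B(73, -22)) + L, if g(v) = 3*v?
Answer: -3732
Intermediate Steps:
B(T, Q) = (8 + Q)*(Q + T) (B(T, Q) = (Q + T)*(8 + Q) = (8 + Q)*(Q + T))
L = 3240 (L = (-27*(-8))*(3*5) = 216*15 = 3240)
(-6258 + B(73, -22)) + L = (-6258 + ((-22)² + 8*(-22) + 8*73 - 22*73)) + 3240 = (-6258 + (484 - 176 + 584 - 1606)) + 3240 = (-6258 - 714) + 3240 = -6972 + 3240 = -3732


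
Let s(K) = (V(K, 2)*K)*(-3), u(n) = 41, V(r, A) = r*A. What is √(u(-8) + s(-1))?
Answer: √35 ≈ 5.9161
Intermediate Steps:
V(r, A) = A*r
s(K) = -6*K² (s(K) = ((2*K)*K)*(-3) = (2*K²)*(-3) = -6*K²)
√(u(-8) + s(-1)) = √(41 - 6*(-1)²) = √(41 - 6*1) = √(41 - 6) = √35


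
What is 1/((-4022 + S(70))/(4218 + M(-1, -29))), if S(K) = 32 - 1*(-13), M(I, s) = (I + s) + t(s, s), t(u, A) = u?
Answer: -4159/3977 ≈ -1.0458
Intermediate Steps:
M(I, s) = I + 2*s (M(I, s) = (I + s) + s = I + 2*s)
S(K) = 45 (S(K) = 32 + 13 = 45)
1/((-4022 + S(70))/(4218 + M(-1, -29))) = 1/((-4022 + 45)/(4218 + (-1 + 2*(-29)))) = 1/(-3977/(4218 + (-1 - 58))) = 1/(-3977/(4218 - 59)) = 1/(-3977/4159) = -4159/3977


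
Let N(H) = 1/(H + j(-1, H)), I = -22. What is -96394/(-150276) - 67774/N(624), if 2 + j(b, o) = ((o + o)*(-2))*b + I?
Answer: -15766079057755/75138 ≈ -2.0983e+8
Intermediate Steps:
j(b, o) = -24 - 4*b*o (j(b, o) = -2 + (((o + o)*(-2))*b - 22) = -2 + (((2*o)*(-2))*b - 22) = -2 + ((-4*o)*b - 22) = -2 + (-4*b*o - 22) = -2 + (-22 - 4*b*o) = -24 - 4*b*o)
N(H) = 1/(-24 + 5*H) (N(H) = 1/(H + (-24 - 4*(-1)*H)) = 1/(H + (-24 + 4*H)) = 1/(-24 + 5*H))
-96394/(-150276) - 67774/N(624) = -96394/(-150276) - 67774/(1/(-24 + 5*624)) = -96394*(-1/150276) - 67774/(1/(-24 + 3120)) = 48197/75138 - 67774/(1/3096) = 48197/75138 - 67774/1/3096 = 48197/75138 - 67774*3096 = 48197/75138 - 209828304 = -15766079057755/75138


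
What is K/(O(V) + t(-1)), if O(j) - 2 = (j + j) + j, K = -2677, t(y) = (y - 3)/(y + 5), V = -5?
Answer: 2677/14 ≈ 191.21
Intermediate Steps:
t(y) = (-3 + y)/(5 + y)
O(j) = 2 + 3*j (O(j) = 2 + ((j + j) + j) = 2 + (2*j + j) = 2 + 3*j)
K/(O(V) + t(-1)) = -2677/((2 + 3*(-5)) + (-3 - 1)/(5 - 1)) = -2677/((2 - 15) - 4/4) = -2677/(-13 + (¼)*(-4)) = -2677/(-13 - 1) = -2677/(-14) = -2677*(-1/14) = 2677/14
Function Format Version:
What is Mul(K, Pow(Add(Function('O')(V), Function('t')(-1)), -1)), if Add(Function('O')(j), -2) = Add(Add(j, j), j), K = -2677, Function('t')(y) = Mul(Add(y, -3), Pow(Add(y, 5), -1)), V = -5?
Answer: Rational(2677, 14) ≈ 191.21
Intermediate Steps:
Function('t')(y) = Mul(Pow(Add(5, y), -1), Add(-3, y)) (Function('t')(y) = Mul(Add(-3, y), Pow(Add(5, y), -1)) = Mul(Pow(Add(5, y), -1), Add(-3, y)))
Function('O')(j) = Add(2, Mul(3, j)) (Function('O')(j) = Add(2, Add(Add(j, j), j)) = Add(2, Add(Mul(2, j), j)) = Add(2, Mul(3, j)))
Mul(K, Pow(Add(Function('O')(V), Function('t')(-1)), -1)) = Mul(-2677, Pow(Add(Add(2, Mul(3, -5)), Mul(Pow(Add(5, -1), -1), Add(-3, -1))), -1)) = Mul(-2677, Pow(Add(Add(2, -15), Mul(Pow(4, -1), -4)), -1)) = Mul(-2677, Pow(Add(-13, Mul(Rational(1, 4), -4)), -1)) = Mul(-2677, Pow(Add(-13, -1), -1)) = Mul(-2677, Pow(-14, -1)) = Mul(-2677, Rational(-1, 14)) = Rational(2677, 14)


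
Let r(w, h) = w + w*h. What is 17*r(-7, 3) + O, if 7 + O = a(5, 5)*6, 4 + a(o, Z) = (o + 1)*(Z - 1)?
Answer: -363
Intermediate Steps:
a(o, Z) = -4 + (1 + o)*(-1 + Z) (a(o, Z) = -4 + (o + 1)*(Z - 1) = -4 + (1 + o)*(-1 + Z))
O = 113 (O = -7 + (-5 + 5 - 1*5 + 5*5)*6 = -7 + (-5 + 5 - 5 + 25)*6 = -7 + 20*6 = -7 + 120 = 113)
r(w, h) = w + h*w
17*r(-7, 3) + O = 17*(-7*(1 + 3)) + 113 = 17*(-7*4) + 113 = 17*(-28) + 113 = -476 + 113 = -363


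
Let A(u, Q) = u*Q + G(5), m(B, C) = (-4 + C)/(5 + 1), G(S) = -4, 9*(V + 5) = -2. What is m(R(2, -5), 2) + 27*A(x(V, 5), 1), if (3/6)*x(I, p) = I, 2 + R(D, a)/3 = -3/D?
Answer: -1171/3 ≈ -390.33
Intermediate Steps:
R(D, a) = -6 - 9/D (R(D, a) = -6 + 3*(-3/D) = -6 - 9/D)
V = -47/9 (V = -5 + (⅑)*(-2) = -5 - 2/9 = -47/9 ≈ -5.2222)
x(I, p) = 2*I
m(B, C) = -⅔ + C/6 (m(B, C) = (-4 + C)/6 = (-4 + C)*(⅙) = -⅔ + C/6)
A(u, Q) = -4 + Q*u (A(u, Q) = u*Q - 4 = Q*u - 4 = -4 + Q*u)
m(R(2, -5), 2) + 27*A(x(V, 5), 1) = (-⅔ + (⅙)*2) + 27*(-4 + 1*(2*(-47/9))) = (-⅔ + ⅓) + 27*(-4 + 1*(-94/9)) = -⅓ + 27*(-4 - 94/9) = -⅓ + 27*(-130/9) = -⅓ - 390 = -1171/3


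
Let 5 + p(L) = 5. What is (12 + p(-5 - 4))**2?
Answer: 144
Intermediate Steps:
p(L) = 0 (p(L) = -5 + 5 = 0)
(12 + p(-5 - 4))**2 = (12 + 0)**2 = 12**2 = 144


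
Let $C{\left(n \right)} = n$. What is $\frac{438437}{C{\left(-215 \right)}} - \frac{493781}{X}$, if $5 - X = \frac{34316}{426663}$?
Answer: $- \frac{46216066627208}{451284785} \approx -1.0241 \cdot 10^{5}$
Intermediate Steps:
$X = \frac{2098999}{426663}$ ($X = 5 - \frac{34316}{426663} = \frac{2098999}{426663} \approx 4.9196$)
$\frac{438437}{C{\left(-215 \right)}} - \frac{493781}{X} = \frac{438437}{-215} - \frac{493781}{\frac{2098999}{426663}} = 438437 \left(- \frac{1}{215}\right) - \frac{210678082803}{2098999} = - \frac{438437}{215} - \frac{210678082803}{2098999} = - \frac{46216066627208}{451284785}$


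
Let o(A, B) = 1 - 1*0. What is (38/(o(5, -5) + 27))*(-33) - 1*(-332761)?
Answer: 4658027/14 ≈ 3.3272e+5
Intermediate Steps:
o(A, B) = 1 (o(A, B) = 1 + 0 = 1)
(38/(o(5, -5) + 27))*(-33) - 1*(-332761) = (38/(1 + 27))*(-33) - 1*(-332761) = (38/28)*(-33) + 332761 = ((1/28)*38)*(-33) + 332761 = (19/14)*(-33) + 332761 = -627/14 + 332761 = 4658027/14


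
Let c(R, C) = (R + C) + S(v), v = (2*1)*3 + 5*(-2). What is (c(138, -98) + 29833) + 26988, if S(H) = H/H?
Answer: 56862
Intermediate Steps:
v = -4 (v = 2*3 - 10 = 6 - 10 = -4)
S(H) = 1
c(R, C) = 1 + C + R (c(R, C) = (R + C) + 1 = (C + R) + 1 = 1 + C + R)
(c(138, -98) + 29833) + 26988 = ((1 - 98 + 138) + 29833) + 26988 = (41 + 29833) + 26988 = 29874 + 26988 = 56862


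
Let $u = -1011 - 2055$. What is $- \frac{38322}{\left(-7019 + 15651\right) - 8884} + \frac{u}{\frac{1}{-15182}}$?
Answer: $\frac{651674297}{14} \approx 4.6548 \cdot 10^{7}$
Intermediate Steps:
$u = -3066$
$- \frac{38322}{\left(-7019 + 15651\right) - 8884} + \frac{u}{\frac{1}{-15182}} = - \frac{38322}{\left(-7019 + 15651\right) - 8884} - \frac{3066}{\frac{1}{-15182}} = - \frac{38322}{8632 - 8884} - \frac{3066}{- \frac{1}{15182}} = - \frac{38322}{-252} - -46548012 = \left(-38322\right) \left(- \frac{1}{252}\right) + 46548012 = \frac{2129}{14} + 46548012 = \frac{651674297}{14}$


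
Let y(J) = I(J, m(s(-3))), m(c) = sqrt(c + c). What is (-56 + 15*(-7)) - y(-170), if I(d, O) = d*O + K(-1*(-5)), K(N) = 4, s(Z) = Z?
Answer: -165 + 170*I*sqrt(6) ≈ -165.0 + 416.41*I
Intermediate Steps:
m(c) = sqrt(2)*sqrt(c) (m(c) = sqrt(2*c) = sqrt(2)*sqrt(c))
I(d, O) = 4 + O*d (I(d, O) = d*O + 4 = O*d + 4 = 4 + O*d)
y(J) = 4 + I*J*sqrt(6) (y(J) = 4 + (sqrt(2)*sqrt(-3))*J = 4 + (sqrt(2)*(I*sqrt(3)))*J = 4 + (I*sqrt(6))*J = 4 + I*J*sqrt(6))
(-56 + 15*(-7)) - y(-170) = (-56 + 15*(-7)) - (4 + I*(-170)*sqrt(6)) = (-56 - 105) - (4 - 170*I*sqrt(6)) = -161 + (-4 + 170*I*sqrt(6)) = -165 + 170*I*sqrt(6)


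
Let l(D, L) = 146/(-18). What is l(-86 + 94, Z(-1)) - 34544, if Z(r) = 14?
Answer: -310969/9 ≈ -34552.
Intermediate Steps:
l(D, L) = -73/9 (l(D, L) = 146*(-1/18) = -73/9)
l(-86 + 94, Z(-1)) - 34544 = -73/9 - 34544 = -310969/9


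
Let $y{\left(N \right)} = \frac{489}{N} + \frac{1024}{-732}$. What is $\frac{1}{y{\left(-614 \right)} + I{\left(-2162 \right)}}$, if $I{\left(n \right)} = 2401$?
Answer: $\frac{112362}{269534491} \approx 0.00041687$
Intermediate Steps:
$y{\left(N \right)} = - \frac{256}{183} + \frac{489}{N}$ ($y{\left(N \right)} = \frac{489}{N} + 1024 \left(- \frac{1}{732}\right) = \frac{489}{N} - \frac{256}{183} = - \frac{256}{183} + \frac{489}{N}$)
$\frac{1}{y{\left(-614 \right)} + I{\left(-2162 \right)}} = \frac{1}{\left(- \frac{256}{183} + \frac{489}{-614}\right) + 2401} = \frac{1}{\left(- \frac{256}{183} + 489 \left(- \frac{1}{614}\right)\right) + 2401} = \frac{1}{\left(- \frac{256}{183} - \frac{489}{614}\right) + 2401} = \frac{1}{- \frac{246671}{112362} + 2401} = \frac{1}{\frac{269534491}{112362}} = \frac{112362}{269534491}$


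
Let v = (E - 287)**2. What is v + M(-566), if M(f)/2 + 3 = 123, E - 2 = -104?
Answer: 151561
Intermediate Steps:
E = -102 (E = 2 - 104 = -102)
M(f) = 240 (M(f) = -6 + 2*123 = -6 + 246 = 240)
v = 151321 (v = (-102 - 287)**2 = (-389)**2 = 151321)
v + M(-566) = 151321 + 240 = 151561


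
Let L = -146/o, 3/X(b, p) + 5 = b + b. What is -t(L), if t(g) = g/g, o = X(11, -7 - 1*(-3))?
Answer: -1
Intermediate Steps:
X(b, p) = 3/(-5 + 2*b) (X(b, p) = 3/(-5 + (b + b)) = 3/(-5 + 2*b))
o = 3/17 (o = 3/(-5 + 2*11) = 3/(-5 + 22) = 3/17 ≈ 0.17647)
L = -2482/3 (L = -146/3/17 = -146*17/3 = -2482/3 ≈ -827.33)
t(g) = 1
-t(L) = -1*1 = -1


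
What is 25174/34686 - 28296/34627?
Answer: -1338719/14647221 ≈ -0.091398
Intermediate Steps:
25174/34686 - 28296/34627 = 25174*(1/34686) - 28296*1/34627 = 307/423 - 28296/34627 = -1338719/14647221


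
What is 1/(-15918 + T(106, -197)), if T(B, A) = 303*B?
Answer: 1/16200 ≈ 6.1728e-5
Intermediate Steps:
1/(-15918 + T(106, -197)) = 1/(-15918 + 303*106) = 1/(-15918 + 32118) = 1/16200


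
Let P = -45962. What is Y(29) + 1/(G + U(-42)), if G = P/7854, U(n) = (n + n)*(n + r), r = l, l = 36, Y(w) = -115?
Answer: -32137454/279461 ≈ -115.00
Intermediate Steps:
r = 36
U(n) = 2*n*(36 + n) (U(n) = (n + n)*(n + 36) = (2*n)*(36 + n) = 2*n*(36 + n))
G = -3283/561 (G = -45962/7854 = -45962*1/7854 = -3283/561 ≈ -5.8521)
Y(29) + 1/(G + U(-42)) = -115 + 1/(-3283/561 + 2*(-42)*(36 - 42)) = -115 + 1/(-3283/561 + 2*(-42)*(-6)) = -115 + 1/(-3283/561 + 504) = -115 + 1/(279461/561) = -115 + 561/279461 = -32137454/279461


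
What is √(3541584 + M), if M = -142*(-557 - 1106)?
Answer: √3777730 ≈ 1943.6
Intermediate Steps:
M = 236146 (M = -142*(-1663) = 236146)
√(3541584 + M) = √(3541584 + 236146) = √3777730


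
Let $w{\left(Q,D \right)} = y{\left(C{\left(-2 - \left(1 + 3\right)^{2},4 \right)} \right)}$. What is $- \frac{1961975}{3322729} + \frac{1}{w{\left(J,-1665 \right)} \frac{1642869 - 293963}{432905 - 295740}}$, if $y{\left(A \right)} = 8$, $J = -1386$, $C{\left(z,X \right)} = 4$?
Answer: $- \frac{20716396671515}{35856392675792} \approx -0.57776$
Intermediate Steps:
$w{\left(Q,D \right)} = 8$
$- \frac{1961975}{3322729} + \frac{1}{w{\left(J,-1665 \right)} \frac{1642869 - 293963}{432905 - 295740}} = - \frac{1961975}{3322729} + \frac{1}{8 \frac{1642869 - 293963}{432905 - 295740}} = \left(-1961975\right) \frac{1}{3322729} + \frac{1}{8 \cdot \frac{1348906}{137165}} = - \frac{1961975}{3322729} + \frac{1}{8 \cdot 1348906 \cdot \frac{1}{137165}} = - \frac{1961975}{3322729} + \frac{1}{8 \cdot \frac{1348906}{137165}} = - \frac{1961975}{3322729} + \frac{1}{8} \cdot \frac{137165}{1348906} = - \frac{1961975}{3322729} + \frac{137165}{10791248} = - \frac{20716396671515}{35856392675792}$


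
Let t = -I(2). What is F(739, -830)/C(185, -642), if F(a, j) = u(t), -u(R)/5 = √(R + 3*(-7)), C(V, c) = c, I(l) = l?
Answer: 5*I*√23/642 ≈ 0.037351*I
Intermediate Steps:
t = -2 (t = -1*2 = -2)
u(R) = -5*√(-21 + R) (u(R) = -5*√(R + 3*(-7)) = -5*√(R - 21) = -5*√(-21 + R))
F(a, j) = -5*I*√23 (F(a, j) = -5*√(-21 - 2) = -5*I*√23)
F(739, -830)/C(185, -642) = -5*I*√23/(-642) = -5*I*√23*(-1/642) = 5*I*√23/642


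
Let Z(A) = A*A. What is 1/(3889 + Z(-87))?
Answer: 1/11458 ≈ 8.7275e-5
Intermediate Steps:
Z(A) = A²
1/(3889 + Z(-87)) = 1/(3889 + (-87)²) = 1/(3889 + 7569) = 1/11458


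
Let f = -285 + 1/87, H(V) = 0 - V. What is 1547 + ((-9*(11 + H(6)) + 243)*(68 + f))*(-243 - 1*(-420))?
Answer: -220487933/29 ≈ -7.6030e+6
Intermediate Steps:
H(V) = -V
f = -24794/87 (f = -285 + 1/87 = -24794/87 ≈ -284.99)
1547 + ((-9*(11 + H(6)) + 243)*(68 + f))*(-243 - 1*(-420)) = 1547 + ((-9*(11 - 1*6) + 243)*(68 - 24794/87))*(-243 - 1*(-420)) = 1547 + ((-9*(11 - 6) + 243)*(-18878/87))*(-243 + 420) = 1547 + ((-9*5 + 243)*(-18878/87))*177 = 1547 + ((-45 + 243)*(-18878/87))*177 = 1547 + (198*(-18878/87))*177 = 1547 - 1245948/29*177 = 1547 - 220532796/29 = -220487933/29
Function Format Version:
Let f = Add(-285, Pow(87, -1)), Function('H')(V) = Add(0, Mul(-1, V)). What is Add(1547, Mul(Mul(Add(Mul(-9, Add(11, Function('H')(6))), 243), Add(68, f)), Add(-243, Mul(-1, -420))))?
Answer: Rational(-220487933, 29) ≈ -7.6030e+6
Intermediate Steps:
Function('H')(V) = Mul(-1, V)
f = Rational(-24794, 87) (f = Add(-285, Rational(1, 87)) = Rational(-24794, 87) ≈ -284.99)
Add(1547, Mul(Mul(Add(Mul(-9, Add(11, Function('H')(6))), 243), Add(68, f)), Add(-243, Mul(-1, -420)))) = Add(1547, Mul(Mul(Add(Mul(-9, Add(11, Mul(-1, 6))), 243), Add(68, Rational(-24794, 87))), Add(-243, Mul(-1, -420)))) = Add(1547, Mul(Mul(Add(Mul(-9, Add(11, -6)), 243), Rational(-18878, 87)), Add(-243, 420))) = Add(1547, Mul(Mul(Add(Mul(-9, 5), 243), Rational(-18878, 87)), 177)) = Add(1547, Mul(Mul(Add(-45, 243), Rational(-18878, 87)), 177)) = Add(1547, Mul(Mul(198, Rational(-18878, 87)), 177)) = Add(1547, Mul(Rational(-1245948, 29), 177)) = Add(1547, Rational(-220532796, 29)) = Rational(-220487933, 29)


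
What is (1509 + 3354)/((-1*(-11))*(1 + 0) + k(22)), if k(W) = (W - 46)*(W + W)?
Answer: -4863/1045 ≈ -4.6536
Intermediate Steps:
k(W) = 2*W*(-46 + W) (k(W) = (-46 + W)*(2*W) = 2*W*(-46 + W))
(1509 + 3354)/((-1*(-11))*(1 + 0) + k(22)) = (1509 + 3354)/((-1*(-11))*(1 + 0) + 2*22*(-46 + 22)) = 4863/(11*1 + 2*22*(-24)) = 4863/(11 - 1056) = 4863/(-1045) = 4863*(-1/1045) = -4863/1045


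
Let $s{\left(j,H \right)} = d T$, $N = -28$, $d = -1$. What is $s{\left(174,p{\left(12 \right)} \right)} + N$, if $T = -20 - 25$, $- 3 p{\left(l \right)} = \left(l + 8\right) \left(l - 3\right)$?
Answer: $17$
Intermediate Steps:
$p{\left(l \right)} = - \frac{\left(-3 + l\right) \left(8 + l\right)}{3}$ ($p{\left(l \right)} = - \frac{\left(l + 8\right) \left(l - 3\right)}{3} = - \frac{\left(8 + l\right) \left(-3 + l\right)}{3} = - \frac{\left(-3 + l\right) \left(8 + l\right)}{3}$)
$T = -45$ ($T = -20 - 25 = -45$)
$s{\left(j,H \right)} = 45$ ($s{\left(j,H \right)} = \left(-1\right) \left(-45\right) = 45$)
$s{\left(174,p{\left(12 \right)} \right)} + N = 45 - 28 = 17$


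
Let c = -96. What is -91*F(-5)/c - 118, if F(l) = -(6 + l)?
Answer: -11419/96 ≈ -118.95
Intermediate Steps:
F(l) = -6 - l
-91*F(-5)/c - 118 = -91*(-6 - 1*(-5))/(-96) - 118 = -91*(-6 + 5)*(-1)/96 - 118 = -(-91)*(-1)/96 - 118 = -91*1/96 - 118 = -91/96 - 118 = -11419/96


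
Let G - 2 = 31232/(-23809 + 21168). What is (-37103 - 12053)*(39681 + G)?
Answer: -5150151344076/2641 ≈ -1.9501e+9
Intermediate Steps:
G = -25950/2641 (G = 2 + 31232/(-23809 + 21168) = 2 + 31232/(-2641) = 2 + 31232*(-1/2641) = 2 - 31232/2641 = -25950/2641 ≈ -9.8258)
(-37103 - 12053)*(39681 + G) = (-37103 - 12053)*(39681 - 25950/2641) = -49156*104771571/2641 = -5150151344076/2641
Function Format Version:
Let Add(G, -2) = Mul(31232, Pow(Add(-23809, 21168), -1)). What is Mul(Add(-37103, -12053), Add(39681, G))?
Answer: Rational(-5150151344076, 2641) ≈ -1.9501e+9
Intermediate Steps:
G = Rational(-25950, 2641) (G = Add(2, Mul(31232, Pow(Add(-23809, 21168), -1))) = Add(2, Mul(31232, Pow(-2641, -1))) = Add(2, Mul(31232, Rational(-1, 2641))) = Add(2, Rational(-31232, 2641)) = Rational(-25950, 2641) ≈ -9.8258)
Mul(Add(-37103, -12053), Add(39681, G)) = Mul(Add(-37103, -12053), Add(39681, Rational(-25950, 2641))) = Mul(-49156, Rational(104771571, 2641)) = Rational(-5150151344076, 2641)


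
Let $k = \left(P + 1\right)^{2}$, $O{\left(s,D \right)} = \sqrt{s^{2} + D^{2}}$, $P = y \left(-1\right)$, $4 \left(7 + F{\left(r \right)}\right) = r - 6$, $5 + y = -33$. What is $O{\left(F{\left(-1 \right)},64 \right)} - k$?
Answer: $-1521 + \frac{\sqrt{66761}}{4} \approx -1456.4$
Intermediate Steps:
$y = -38$ ($y = -5 - 33 = -38$)
$F{\left(r \right)} = - \frac{17}{2} + \frac{r}{4}$ ($F{\left(r \right)} = -7 + \frac{r - 6}{4} = -7 + \frac{-6 + r}{4} = -7 + \left(- \frac{3}{2} + \frac{r}{4}\right) = - \frac{17}{2} + \frac{r}{4}$)
$P = 38$ ($P = \left(-38\right) \left(-1\right) = 38$)
$O{\left(s,D \right)} = \sqrt{D^{2} + s^{2}}$
$k = 1521$ ($k = \left(38 + 1\right)^{2} = 39^{2} = 1521$)
$O{\left(F{\left(-1 \right)},64 \right)} - k = \sqrt{64^{2} + \left(- \frac{17}{2} + \frac{1}{4} \left(-1\right)\right)^{2}} - 1521 = \sqrt{4096 + \left(- \frac{17}{2} - \frac{1}{4}\right)^{2}} - 1521 = \sqrt{4096 + \left(- \frac{35}{4}\right)^{2}} - 1521 = \sqrt{4096 + \frac{1225}{16}} - 1521 = \sqrt{\frac{66761}{16}} - 1521 = \frac{\sqrt{66761}}{4} - 1521 = -1521 + \frac{\sqrt{66761}}{4}$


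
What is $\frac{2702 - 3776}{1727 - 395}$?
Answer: $- \frac{179}{222} \approx -0.80631$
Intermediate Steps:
$\frac{2702 - 3776}{1727 - 395} = - \frac{1074}{1332} = \left(-1074\right) \frac{1}{1332} = - \frac{179}{222}$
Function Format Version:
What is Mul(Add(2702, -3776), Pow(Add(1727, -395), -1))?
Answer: Rational(-179, 222) ≈ -0.80631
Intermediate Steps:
Mul(Add(2702, -3776), Pow(Add(1727, -395), -1)) = Mul(-1074, Pow(1332, -1)) = Mul(-1074, Rational(1, 1332)) = Rational(-179, 222)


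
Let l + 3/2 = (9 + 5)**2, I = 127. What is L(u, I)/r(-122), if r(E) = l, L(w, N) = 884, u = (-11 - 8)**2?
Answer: 1768/389 ≈ 4.5450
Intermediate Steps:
u = 361 (u = (-19)**2 = 361)
l = 389/2 (l = -3/2 + (9 + 5)**2 = -3/2 + 14**2 = -3/2 + 196 = 389/2 ≈ 194.50)
r(E) = 389/2
L(u, I)/r(-122) = 884/(389/2) = 884*(2/389) = 1768/389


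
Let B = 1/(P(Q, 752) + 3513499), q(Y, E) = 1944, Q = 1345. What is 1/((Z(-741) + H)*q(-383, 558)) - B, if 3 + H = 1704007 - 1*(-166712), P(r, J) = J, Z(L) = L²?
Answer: -1566857039/5510445569526456 ≈ -2.8434e-7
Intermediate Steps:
H = 1870716 (H = -3 + (1704007 - 1*(-166712)) = -3 + (1704007 + 166712) = -3 + 1870719 = 1870716)
B = 1/3514251 (B = 1/(752 + 3513499) = 1/3514251 ≈ 2.8456e-7)
1/((Z(-741) + H)*q(-383, 558)) - B = 1/(((-741)² + 1870716)*1944) - 1*1/3514251 = (1/1944)/(549081 + 1870716) - 1/3514251 = (1/1944)/2419797 - 1/3514251 = (1/2419797)*(1/1944) - 1/3514251 = 1/4704085368 - 1/3514251 = -1566857039/5510445569526456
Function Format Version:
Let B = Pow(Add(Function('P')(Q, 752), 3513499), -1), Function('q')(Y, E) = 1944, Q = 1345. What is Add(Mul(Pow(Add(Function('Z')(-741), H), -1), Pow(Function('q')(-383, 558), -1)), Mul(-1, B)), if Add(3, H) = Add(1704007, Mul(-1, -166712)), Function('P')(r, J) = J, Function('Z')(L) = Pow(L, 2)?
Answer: Rational(-1566857039, 5510445569526456) ≈ -2.8434e-7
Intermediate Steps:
H = 1870716 (H = Add(-3, Add(1704007, Mul(-1, -166712))) = Add(-3, Add(1704007, 166712)) = Add(-3, 1870719) = 1870716)
B = Rational(1, 3514251) (B = Pow(Add(752, 3513499), -1) = Pow(3514251, -1) = Rational(1, 3514251) ≈ 2.8456e-7)
Add(Mul(Pow(Add(Function('Z')(-741), H), -1), Pow(Function('q')(-383, 558), -1)), Mul(-1, B)) = Add(Mul(Pow(Add(Pow(-741, 2), 1870716), -1), Pow(1944, -1)), Mul(-1, Rational(1, 3514251))) = Add(Mul(Pow(Add(549081, 1870716), -1), Rational(1, 1944)), Rational(-1, 3514251)) = Add(Mul(Pow(2419797, -1), Rational(1, 1944)), Rational(-1, 3514251)) = Add(Mul(Rational(1, 2419797), Rational(1, 1944)), Rational(-1, 3514251)) = Add(Rational(1, 4704085368), Rational(-1, 3514251)) = Rational(-1566857039, 5510445569526456)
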